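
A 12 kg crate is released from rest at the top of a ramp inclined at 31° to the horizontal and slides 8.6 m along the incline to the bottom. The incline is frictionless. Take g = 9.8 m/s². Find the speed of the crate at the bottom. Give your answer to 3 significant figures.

The weight component along the incline is mg sin 31° = 60.568 N and the normal force is N = mg cos 31° = 100.803 N.
With no friction, a = g sin 31° = 5.0474 m/s².
Starting from rest over a distance of 8.6 m, v² = 2aL = 2 × 5.0474 × 8.6 = 86.8153, so v = 9.3175 m/s.

9.32 m/s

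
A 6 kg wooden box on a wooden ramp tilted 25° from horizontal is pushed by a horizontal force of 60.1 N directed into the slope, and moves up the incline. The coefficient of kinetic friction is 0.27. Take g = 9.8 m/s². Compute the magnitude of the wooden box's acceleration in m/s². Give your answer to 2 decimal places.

1.40 m/s²

The horizontal push has components F cos 25° = 60.1 × 0.9063 = 54.469 N up the incline and F sin 25° = 60.1 × 0.4226 = 25.398 N pressing into the surface.
The normal force is therefore N = mg cos 25° + F sin 25° = 53.290 + 25.398 = 78.688 N, and kinetic friction down the slope is μN = 0.27 × 78.688 = 21.246 N.
Along the incline: F cos 25° − mg sin 25° − μN = ma, so 54.469 − 24.849 − 21.246 = 6 a, giving a = 1.3957 m/s².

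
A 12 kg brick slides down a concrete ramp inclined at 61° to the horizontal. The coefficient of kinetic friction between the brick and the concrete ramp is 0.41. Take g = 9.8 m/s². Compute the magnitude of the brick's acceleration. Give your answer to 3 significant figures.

Resolving the weight along the incline: the component pulling the brick down the slope is mg sin 61° = 12 × 9.8 × 0.8746 = 102.853 N, and the normal force is N = mg cos 61° = 12 × 9.8 × 0.4848 = 57.012 N.
Kinetic friction acts up the slope with magnitude f = μN = 0.41 × 57.012 = 23.375 N.
Net force along the incline is 102.853 − 23.375 = 79.478 N, so a = 79.478 / 12 = 6.6232 m/s².

6.62 m/s²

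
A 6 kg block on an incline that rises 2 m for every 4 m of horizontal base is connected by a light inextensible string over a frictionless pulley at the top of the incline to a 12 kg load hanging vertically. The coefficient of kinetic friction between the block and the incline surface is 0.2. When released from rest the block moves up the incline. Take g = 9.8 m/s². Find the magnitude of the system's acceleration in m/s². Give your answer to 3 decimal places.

For the block on the incline: the weight component along the slope is m₁g sin 26.57° = 6 × 9.8 × 0.4472 = 26.295 N and the normal force is N = m₁g cos 26.57° = 52.592 N.
Kinetic friction opposes the block's motion up the incline: f = μN = 0.2 × 52.592 = 10.518 N acting down the slope.
Newton's second law for the block (up-slope positive): T − 26.295 − 10.518 = 6 a. For the hanging load (downward positive): 12 × 9.8 − T = 12 a.
Adding the two equations eliminates T: 80.787 = 18 a, so a = 4.4882 m/s².

4.488 m/s²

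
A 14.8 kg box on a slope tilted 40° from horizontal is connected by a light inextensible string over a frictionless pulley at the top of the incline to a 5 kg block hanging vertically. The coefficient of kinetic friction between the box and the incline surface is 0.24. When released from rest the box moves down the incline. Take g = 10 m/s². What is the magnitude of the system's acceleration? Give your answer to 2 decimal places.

0.91 m/s²

For the box on the incline: the weight component along the slope is m₁g sin 40° = 14.8 × 10 × 0.6428 = 95.134 N and the normal force is N = m₁g cos 40° = 113.375 N.
Kinetic friction opposes the box's motion down the incline: f = μN = 0.24 × 113.375 = 27.210 N acting up the slope.
Newton's second law for the box (down-slope positive): 95.134 − 27.210 − T = 14.8 a. For the hanging block (upward positive): T − 5 × 10 = 5 a.
Adding the two equations eliminates T: 17.924 = 19.8 a, so a = 0.9053 m/s².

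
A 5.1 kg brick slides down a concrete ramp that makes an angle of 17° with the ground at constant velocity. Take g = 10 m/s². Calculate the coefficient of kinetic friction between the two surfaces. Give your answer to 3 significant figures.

At constant velocity the net force along the incline is zero: mg sin 17° = μ mg cos 17°.
So μ = tan 17° = 0.2924 / 0.9563 = 0.3058.

0.306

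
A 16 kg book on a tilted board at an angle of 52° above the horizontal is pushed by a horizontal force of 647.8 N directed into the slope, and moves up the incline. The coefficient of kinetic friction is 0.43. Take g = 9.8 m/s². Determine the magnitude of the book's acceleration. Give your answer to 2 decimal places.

The horizontal push has components F cos 52° = 647.8 × 0.6157 = 398.850 N up the incline and F sin 52° = 647.8 × 0.7880 = 510.466 N pressing into the surface.
The normal force is therefore N = mg cos 52° + F sin 52° = 96.542 + 510.466 = 607.008 N, and kinetic friction down the slope is μN = 0.43 × 607.008 = 261.013 N.
Along the incline: F cos 52° − mg sin 52° − μN = ma, so 398.850 − 123.558 − 261.013 = 16 a, giving a = 0.8924 m/s².

0.89 m/s²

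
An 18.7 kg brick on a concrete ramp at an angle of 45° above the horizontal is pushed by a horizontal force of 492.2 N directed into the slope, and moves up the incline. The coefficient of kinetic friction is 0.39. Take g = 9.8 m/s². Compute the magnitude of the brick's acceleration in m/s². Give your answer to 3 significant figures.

1.72 m/s²

The horizontal push has components F cos 45° = 492.2 × 0.7071 = 348.035 N up the incline and F sin 45° = 492.2 × 0.7071 = 348.035 N pressing into the surface.
The normal force is therefore N = mg cos 45° + F sin 45° = 129.583 + 348.035 = 477.618 N, and kinetic friction down the slope is μN = 0.39 × 477.618 = 186.271 N.
Along the incline: F cos 45° − mg sin 45° − μN = ma, so 348.035 − 129.583 − 186.271 = 18.7 a, giving a = 1.7209 m/s².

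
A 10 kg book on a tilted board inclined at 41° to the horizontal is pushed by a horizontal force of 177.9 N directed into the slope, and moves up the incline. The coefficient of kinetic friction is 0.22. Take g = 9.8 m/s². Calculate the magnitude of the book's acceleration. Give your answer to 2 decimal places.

The horizontal push has components F cos 41° = 177.9 × 0.7547 = 134.261 N up the incline and F sin 41° = 177.9 × 0.6561 = 116.720 N pressing into the surface.
The normal force is therefore N = mg cos 41° + F sin 41° = 73.961 + 116.720 = 190.681 N, and kinetic friction down the slope is μN = 0.22 × 190.681 = 41.950 N.
Along the incline: F cos 41° − mg sin 41° − μN = ma, so 134.261 − 64.298 − 41.950 = 10 a, giving a = 2.8013 m/s².

2.80 m/s²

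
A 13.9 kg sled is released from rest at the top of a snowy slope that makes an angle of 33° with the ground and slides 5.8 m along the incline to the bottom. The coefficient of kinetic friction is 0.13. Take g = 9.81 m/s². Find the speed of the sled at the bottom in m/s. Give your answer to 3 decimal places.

7.041 m/s

The weight component along the incline is mg sin 33° = 74.266 N and the normal force is N = mg cos 33° = 114.360 N.
Friction up the slope is f = μN = 0.13 × 114.360 = 14.867 N, so the net downslope force is 74.266 − 14.867 = 59.399 N and a = 59.399 / 13.9 = 4.2733 m/s².
Starting from rest over a distance of 5.8 m, v² = 2aL = 2 × 4.2733 × 5.8 = 49.5703, so v = 7.0406 m/s.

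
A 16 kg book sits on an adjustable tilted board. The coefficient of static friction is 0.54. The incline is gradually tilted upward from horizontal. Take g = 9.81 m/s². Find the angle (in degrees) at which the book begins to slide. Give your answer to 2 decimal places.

28.37°

At the threshold of sliding, static friction is at its maximum μ_s N and exactly balances the weight component along the incline: mg sin θ = μ_s mg cos θ.
Hence tan θ = μ_s = 0.54, so θ = arctan(0.54) = 28.3690°.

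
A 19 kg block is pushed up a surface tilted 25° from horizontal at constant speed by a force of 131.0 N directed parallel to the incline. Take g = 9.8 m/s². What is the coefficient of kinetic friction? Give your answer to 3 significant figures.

At constant speed ΣF = 0 along the incline. The applied 131.0 N acts up the slope; the weight component mg sin 25° = 78.692 N and kinetic friction μN both act down the slope.
So 131.0 = 78.692 + μ × 168.755, giving μ = (131.0 − 78.692) / 168.755 = 0.3100.

0.310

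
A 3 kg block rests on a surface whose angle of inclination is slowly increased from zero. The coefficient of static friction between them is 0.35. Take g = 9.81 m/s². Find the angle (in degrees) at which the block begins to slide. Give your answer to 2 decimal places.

19.29°

At the threshold of sliding, static friction is at its maximum μ_s N and exactly balances the weight component along the incline: mg sin θ = μ_s mg cos θ.
Hence tan θ = μ_s = 0.35, so θ = arctan(0.35) = 19.2900°.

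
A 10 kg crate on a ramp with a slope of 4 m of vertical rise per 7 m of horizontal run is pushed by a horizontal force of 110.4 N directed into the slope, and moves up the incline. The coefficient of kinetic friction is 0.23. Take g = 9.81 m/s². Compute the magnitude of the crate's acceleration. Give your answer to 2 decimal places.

The horizontal push has components F cos 29.74° = 110.4 × 0.8682 = 95.849 N up the incline and F sin 29.74° = 110.4 × 0.4961 = 54.769 N pressing into the surface.
The normal force is therefore N = mg cos 29.74° + F sin 29.74° = 85.170 + 54.769 = 139.939 N, and kinetic friction down the slope is μN = 0.23 × 139.939 = 32.186 N.
Along the incline: F cos 29.74° − mg sin 29.74° − μN = ma, so 95.849 − 48.667 − 32.186 = 10 a, giving a = 1.4996 m/s².

1.50 m/s²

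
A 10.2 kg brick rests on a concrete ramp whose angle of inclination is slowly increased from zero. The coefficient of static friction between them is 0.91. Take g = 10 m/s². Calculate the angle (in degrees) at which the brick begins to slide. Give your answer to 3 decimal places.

42.302°

At the threshold of sliding, static friction is at its maximum μ_s N and exactly balances the weight component along the incline: mg sin θ = μ_s mg cos θ.
Hence tan θ = μ_s = 0.91, so θ = arctan(0.91) = 42.3022°.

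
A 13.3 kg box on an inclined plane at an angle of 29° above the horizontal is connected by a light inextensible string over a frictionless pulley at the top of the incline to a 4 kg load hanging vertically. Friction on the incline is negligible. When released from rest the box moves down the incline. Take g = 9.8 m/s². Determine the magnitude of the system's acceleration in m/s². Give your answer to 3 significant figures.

For the box on the incline: the weight component along the slope is m₁g sin 29° = 13.3 × 9.8 × 0.4848 = 63.189 N and the normal force is N = m₁g cos 29° = 113.998 N.
Newton's second law for the box (down-slope positive): 63.189 − T = 13.3 a. For the hanging load (upward positive): T − 4 × 9.8 = 4 a.
Adding the two equations eliminates T: 23.989 = 17.3 a, so a = 1.3866 m/s².

1.39 m/s²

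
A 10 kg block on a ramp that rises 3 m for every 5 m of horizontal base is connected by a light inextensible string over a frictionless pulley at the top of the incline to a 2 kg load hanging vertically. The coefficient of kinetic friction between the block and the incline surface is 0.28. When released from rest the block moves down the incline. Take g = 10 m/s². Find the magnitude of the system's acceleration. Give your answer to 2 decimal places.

0.62 m/s²

For the block on the incline: the weight component along the slope is m₁g sin 30.96° = 10 × 10 × 0.5145 = 51.450 N and the normal force is N = m₁g cos 30.96° = 85.749 N.
Kinetic friction opposes the block's motion down the incline: f = μN = 0.28 × 85.749 = 24.010 N acting up the slope.
Newton's second law for the block (down-slope positive): 51.450 − 24.010 − T = 10 a. For the hanging load (upward positive): T − 2 × 10 = 2 a.
Adding the two equations eliminates T: 7.440 = 12 a, so a = 0.6200 m/s².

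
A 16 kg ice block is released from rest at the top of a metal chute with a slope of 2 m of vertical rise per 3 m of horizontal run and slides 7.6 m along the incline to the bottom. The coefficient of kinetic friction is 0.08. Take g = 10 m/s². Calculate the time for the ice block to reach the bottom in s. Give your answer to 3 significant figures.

The weight component along the incline is mg sin 33.69° = 88.752 N and the normal force is N = mg cos 33.69° = 133.128 N.
Friction up the slope is f = μN = 0.08 × 133.128 = 10.650 N, so the net downslope force is 88.752 − 10.650 = 78.102 N and a = 78.102 / 16 = 4.8814 m/s².
Starting from rest, L = ½at², so t = √(2L/a) = √(2 × 7.6 / 4.8814) = 1.7646 s.

1.76 s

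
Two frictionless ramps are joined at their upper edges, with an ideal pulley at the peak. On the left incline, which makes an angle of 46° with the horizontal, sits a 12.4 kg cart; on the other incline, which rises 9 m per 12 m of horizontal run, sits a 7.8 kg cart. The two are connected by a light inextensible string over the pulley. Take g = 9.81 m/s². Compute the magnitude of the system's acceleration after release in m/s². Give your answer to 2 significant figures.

2.1 m/s²

Resolve each weight along its own incline: the 12.4 kg mass has component 12.4 × 9.81 × sin 46° = 87.503 N down its slope, and the 7.8 kg mass has 7.8 × 9.81 × sin 36.87° = 45.911 N down its slope.
The 12.4 kg side's 87.503 N exceeds the other side's 45.911 N, so that mass slides down and the 7.8 kg mass slides up. Taking that direction as positive, Newton's second law for the whole system gives 87.503 − 45.911 = (12.4 + 7.8) a, so a = 41.592 / 20.2 = 2.0590 m/s².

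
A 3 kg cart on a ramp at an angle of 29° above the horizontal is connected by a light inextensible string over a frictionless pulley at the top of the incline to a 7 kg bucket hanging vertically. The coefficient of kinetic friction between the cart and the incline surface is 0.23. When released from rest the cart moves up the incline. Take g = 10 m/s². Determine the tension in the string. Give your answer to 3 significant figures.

For the cart on the incline: the weight component along the slope is m₁g sin 29° = 3 × 10 × 0.4848 = 14.544 N and the normal force is N = m₁g cos 29° = 26.239 N.
Kinetic friction opposes the cart's motion up the incline: f = μN = 0.23 × 26.239 = 6.035 N acting down the slope.
Newton's second law for the cart (up-slope positive): T − 14.544 − 6.035 = 3 a. For the hanging bucket (downward positive): 7 × 10 − T = 7 a.
Adding the two equations eliminates T: 49.421 = 10 a, so a = 4.9421 m/s².
Then from the hanging bucket's equation, T = 7 × (10 − 4.9421) = 35.405 N.

35.4 N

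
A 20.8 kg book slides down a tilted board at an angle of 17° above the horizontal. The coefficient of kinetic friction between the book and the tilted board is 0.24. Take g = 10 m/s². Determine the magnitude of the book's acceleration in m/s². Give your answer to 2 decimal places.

0.63 m/s²

Resolving the weight along the incline: the component pulling the book down the slope is mg sin 17° = 20.8 × 10 × 0.2924 = 60.819 N, and the normal force is N = mg cos 17° = 20.8 × 10 × 0.9563 = 198.910 N.
Kinetic friction acts up the slope with magnitude f = μN = 0.24 × 198.910 = 47.738 N.
Net force along the incline is 60.819 − 47.738 = 13.081 N, so a = 13.081 / 20.8 = 0.6289 m/s².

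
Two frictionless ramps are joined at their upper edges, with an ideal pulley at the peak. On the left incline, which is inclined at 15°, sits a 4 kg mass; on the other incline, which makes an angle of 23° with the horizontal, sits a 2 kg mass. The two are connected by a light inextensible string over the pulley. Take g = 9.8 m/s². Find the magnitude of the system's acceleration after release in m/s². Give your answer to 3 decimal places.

Resolve each weight along its own incline: the 4 kg mass has component 4 × 9.8 × sin 15° = 10.146 N down its slope, and the 2 kg mass has 2 × 9.8 × sin 23° = 7.658 N down its slope.
The 4 kg side's 10.146 N exceeds the other side's 7.658 N, so that mass slides down and the 2 kg mass slides up. Taking that direction as positive, Newton's second law for the whole system gives 10.146 − 7.658 = (4 + 2) a, so a = 2.488 / 6 = 0.4147 m/s².

0.415 m/s²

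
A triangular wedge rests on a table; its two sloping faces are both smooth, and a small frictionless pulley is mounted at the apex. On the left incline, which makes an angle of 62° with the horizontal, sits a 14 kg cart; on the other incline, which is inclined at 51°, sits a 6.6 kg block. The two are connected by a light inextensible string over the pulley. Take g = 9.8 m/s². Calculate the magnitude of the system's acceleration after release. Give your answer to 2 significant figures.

Resolve each weight along its own incline: the 14 kg mass has component 14 × 9.8 × sin 62° = 121.140 N down its slope, and the 6.6 kg mass has 6.6 × 9.8 × sin 51° = 50.266 N down its slope.
The 14 kg side's 121.140 N exceeds the other side's 50.266 N, so that mass slides down and the 6.6 kg mass slides up. Taking that direction as positive, Newton's second law for the whole system gives 121.140 − 50.266 = (14 + 6.6) a, so a = 70.874 / 20.6 = 3.4405 m/s².

3.4 m/s²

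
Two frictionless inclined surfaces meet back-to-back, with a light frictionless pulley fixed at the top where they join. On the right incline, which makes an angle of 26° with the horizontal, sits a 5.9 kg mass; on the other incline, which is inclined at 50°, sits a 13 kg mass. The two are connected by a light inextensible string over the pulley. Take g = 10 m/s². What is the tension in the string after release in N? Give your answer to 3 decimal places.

48.878 N

Resolve each weight along its own incline: the 5.9 kg mass has component 5.9 × 10 × sin 26° = 25.864 N down its slope, and the 13 kg mass has 13 × 10 × sin 50° = 99.586 N down its slope.
The 13 kg side's 99.586 N exceeds the other side's 25.864 N, so that mass slides down and the 5.9 kg mass slides up. Taking that direction as positive, Newton's second law for the whole system gives 99.586 − 25.864 = (5.9 + 13) a, so a = 73.722 / 18.9 = 3.9006 m/s².
For the 5.9 kg mass (up-slope positive): T − 25.864 = 5.9 × 3.9006, so T = 48.878 N.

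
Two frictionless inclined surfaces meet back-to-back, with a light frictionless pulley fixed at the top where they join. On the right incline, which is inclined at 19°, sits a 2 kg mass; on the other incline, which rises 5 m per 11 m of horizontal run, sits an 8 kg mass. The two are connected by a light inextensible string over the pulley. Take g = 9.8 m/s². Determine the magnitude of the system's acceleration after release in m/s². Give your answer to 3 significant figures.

Resolve each weight along its own incline: the 2 kg mass has component 2 × 9.8 × sin 19° = 6.381 N down its slope, and the 8 kg mass has 8 × 9.8 × sin 24.44° = 32.442 N down its slope.
The 8 kg side's 32.442 N exceeds the other side's 6.381 N, so that mass slides down and the 2 kg mass slides up. Taking that direction as positive, Newton's second law for the whole system gives 32.442 − 6.381 = (2 + 8) a, so a = 26.061 / 10 = 2.6061 m/s².

2.61 m/s²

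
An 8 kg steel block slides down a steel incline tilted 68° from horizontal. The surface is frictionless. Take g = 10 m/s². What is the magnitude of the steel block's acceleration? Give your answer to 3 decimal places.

9.272 m/s²

Resolving the weight along the incline: the component pulling the steel block down the slope is mg sin 68° = 8 × 10 × 0.9272 = 74.176 N, and the normal force is N = mg cos 68° = 8 × 10 × 0.3746 = 29.968 N.
With no friction the net force along the incline is 74.176 N, so a = g sin 68° = 74.176 / 8 = 9.2720 m/s².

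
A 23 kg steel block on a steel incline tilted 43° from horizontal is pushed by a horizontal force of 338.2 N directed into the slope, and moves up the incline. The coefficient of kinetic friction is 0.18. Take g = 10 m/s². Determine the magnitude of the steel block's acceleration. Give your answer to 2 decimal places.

0.81 m/s²

The horizontal push has components F cos 43° = 338.2 × 0.7314 = 247.359 N up the incline and F sin 43° = 338.2 × 0.6820 = 230.652 N pressing into the surface.
The normal force is therefore N = mg cos 43° + F sin 43° = 168.222 + 230.652 = 398.874 N, and kinetic friction down the slope is μN = 0.18 × 398.874 = 71.797 N.
Along the incline: F cos 43° − mg sin 43° − μN = ma, so 247.359 − 156.860 − 71.797 = 23 a, giving a = 0.8131 m/s².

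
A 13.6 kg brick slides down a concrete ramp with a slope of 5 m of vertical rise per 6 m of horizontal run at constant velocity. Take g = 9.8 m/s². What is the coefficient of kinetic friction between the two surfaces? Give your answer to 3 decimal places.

0.833

At constant velocity the net force along the incline is zero: mg sin 39.81° = μ mg cos 39.81°.
So μ = tan 39.81° = 0.6402 / 0.7682 = 0.8334.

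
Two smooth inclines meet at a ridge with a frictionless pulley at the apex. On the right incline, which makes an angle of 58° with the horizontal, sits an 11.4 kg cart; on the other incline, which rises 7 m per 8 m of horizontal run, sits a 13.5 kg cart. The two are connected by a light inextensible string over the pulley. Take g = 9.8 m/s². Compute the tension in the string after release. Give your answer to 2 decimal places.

Resolve each weight along its own incline: the 11.4 kg mass has component 11.4 × 9.8 × sin 58° = 94.744 N down its slope, and the 13.5 kg mass has 13.5 × 9.8 × sin 41.19° = 87.120 N down its slope.
The 11.4 kg side's 94.744 N exceeds the other side's 87.120 N, so that mass slides down and the 13.5 kg mass slides up. Taking that direction as positive, Newton's second law for the whole system gives 94.744 − 87.120 = (11.4 + 13.5) a, so a = 7.624 / 24.9 = 0.3062 m/s².
For the 13.5 kg mass (up-slope positive): T − 87.120 = 13.5 × 0.3062, so T = 91.254 N.

91.25 N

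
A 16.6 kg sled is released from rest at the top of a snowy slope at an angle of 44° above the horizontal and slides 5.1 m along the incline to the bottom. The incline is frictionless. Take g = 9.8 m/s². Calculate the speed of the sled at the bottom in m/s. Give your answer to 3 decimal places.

The weight component along the incline is mg sin 44° = 113.007 N and the normal force is N = mg cos 44° = 117.022 N.
With no friction, a = g sin 44° = 6.8077 m/s².
Starting from rest over a distance of 5.1 m, v² = 2aL = 2 × 6.8077 × 5.1 = 69.4385, so v = 8.3330 m/s.

8.333 m/s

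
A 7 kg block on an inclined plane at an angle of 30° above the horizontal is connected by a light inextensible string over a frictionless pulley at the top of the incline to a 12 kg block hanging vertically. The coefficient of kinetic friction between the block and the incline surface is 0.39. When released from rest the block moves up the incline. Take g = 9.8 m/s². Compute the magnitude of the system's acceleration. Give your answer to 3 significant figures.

For the block on the incline: the weight component along the slope is m₁g sin 30° = 7 × 9.8 × 0.5000 = 34.300 N and the normal force is N = m₁g cos 30° = 59.409 N.
Kinetic friction opposes the block's motion up the incline: f = μN = 0.39 × 59.409 = 23.170 N acting down the slope.
Newton's second law for the block (up-slope positive): T − 34.300 − 23.170 = 7 a. For the hanging block (downward positive): 12 × 9.8 − T = 12 a.
Adding the two equations eliminates T: 60.130 = 19 a, so a = 3.1647 m/s².

3.16 m/s²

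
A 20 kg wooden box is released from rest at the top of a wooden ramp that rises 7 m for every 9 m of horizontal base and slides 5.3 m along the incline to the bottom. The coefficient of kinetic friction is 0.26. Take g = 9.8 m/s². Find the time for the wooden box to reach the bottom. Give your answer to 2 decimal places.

The weight component along the incline is mg sin 37.87° = 120.332 N and the normal force is N = mg cos 37.87° = 154.713 N.
Friction up the slope is f = μN = 0.26 × 154.713 = 40.225 N, so the net downslope force is 120.332 − 40.225 = 80.107 N and a = 80.107 / 20 = 4.0053 m/s².
Starting from rest, L = ½at², so t = √(2L/a) = √(2 × 5.3 / 4.0053) = 1.6268 s.

1.63 s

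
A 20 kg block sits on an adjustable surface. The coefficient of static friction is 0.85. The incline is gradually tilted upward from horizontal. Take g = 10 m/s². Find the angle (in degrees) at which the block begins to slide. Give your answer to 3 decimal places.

40.365°

At the threshold of sliding, static friction is at its maximum μ_s N and exactly balances the weight component along the incline: mg sin θ = μ_s mg cos θ.
Hence tan θ = μ_s = 0.85, so θ = arctan(0.85) = 40.3645°.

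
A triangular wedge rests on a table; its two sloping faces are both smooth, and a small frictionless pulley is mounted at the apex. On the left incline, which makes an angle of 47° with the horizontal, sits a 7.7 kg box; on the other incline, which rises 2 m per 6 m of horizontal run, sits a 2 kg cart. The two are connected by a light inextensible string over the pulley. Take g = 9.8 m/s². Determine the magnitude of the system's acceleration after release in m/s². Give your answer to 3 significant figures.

Resolve each weight along its own incline: the 7.7 kg mass has component 7.7 × 9.8 × sin 47° = 55.188 N down its slope, and the 2 kg mass has 2 × 9.8 × sin 18.43° = 6.198 N down its slope.
The 7.7 kg side's 55.188 N exceeds the other side's 6.198 N, so that mass slides down and the 2 kg mass slides up. Taking that direction as positive, Newton's second law for the whole system gives 55.188 − 6.198 = (7.7 + 2) a, so a = 48.990 / 9.7 = 5.0505 m/s².

5.05 m/s²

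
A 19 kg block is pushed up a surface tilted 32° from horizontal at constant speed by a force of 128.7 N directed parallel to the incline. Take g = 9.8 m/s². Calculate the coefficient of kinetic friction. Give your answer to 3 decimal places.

At constant speed ΣF = 0 along the incline. The applied 128.7 N acts up the slope; the weight component mg sin 32° = 98.671 N and kinetic friction μN both act down the slope.
So 128.7 = 98.671 + μ × 157.907, giving μ = (128.7 − 98.671) / 157.907 = 0.1902.

0.190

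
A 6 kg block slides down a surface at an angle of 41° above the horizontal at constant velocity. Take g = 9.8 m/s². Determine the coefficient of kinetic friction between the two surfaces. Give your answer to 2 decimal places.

At constant velocity the net force along the incline is zero: mg sin 41° = μ mg cos 41°.
So μ = tan 41° = 0.6561 / 0.7547 = 0.8694.

0.87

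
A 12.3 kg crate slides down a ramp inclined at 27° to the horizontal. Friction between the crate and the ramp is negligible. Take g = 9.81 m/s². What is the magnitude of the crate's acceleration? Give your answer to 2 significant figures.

4.5 m/s²

Resolving the weight along the incline: the component pulling the crate down the slope is mg sin 27° = 12.3 × 9.81 × 0.4540 = 54.781 N, and the normal force is N = mg cos 27° = 12.3 × 9.81 × 0.8910 = 107.511 N.
With no friction the net force along the incline is 54.781 N, so a = g sin 27° = 54.781 / 12.3 = 4.4537 m/s².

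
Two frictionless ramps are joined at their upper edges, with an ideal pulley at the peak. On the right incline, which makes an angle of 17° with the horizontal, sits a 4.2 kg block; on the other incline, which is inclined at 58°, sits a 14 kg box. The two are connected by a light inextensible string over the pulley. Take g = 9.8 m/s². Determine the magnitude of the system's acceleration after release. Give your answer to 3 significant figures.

Resolve each weight along its own incline: the 4.2 kg mass has component 4.2 × 9.8 × sin 17° = 12.034 N down its slope, and the 14 kg mass has 14 × 9.8 × sin 58° = 116.352 N down its slope.
The 14 kg side's 116.352 N exceeds the other side's 12.034 N, so that mass slides down and the 4.2 kg mass slides up. Taking that direction as positive, Newton's second law for the whole system gives 116.352 − 12.034 = (4.2 + 14) a, so a = 104.318 / 18.2 = 5.7318 m/s².

5.73 m/s²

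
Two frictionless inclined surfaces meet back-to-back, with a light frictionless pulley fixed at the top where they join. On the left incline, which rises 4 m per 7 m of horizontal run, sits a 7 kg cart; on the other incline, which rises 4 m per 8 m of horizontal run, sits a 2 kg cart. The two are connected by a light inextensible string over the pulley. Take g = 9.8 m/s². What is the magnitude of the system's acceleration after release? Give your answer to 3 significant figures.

2.81 m/s²

Resolve each weight along its own incline: the 7 kg mass has component 7 × 9.8 × sin 29.74° = 34.035 N down its slope, and the 2 kg mass has 2 × 9.8 × sin 26.57° = 8.765 N down its slope.
The 7 kg side's 34.035 N exceeds the other side's 8.765 N, so that mass slides down and the 2 kg mass slides up. Taking that direction as positive, Newton's second law for the whole system gives 34.035 − 8.765 = (7 + 2) a, so a = 25.270 / 9 = 2.8078 m/s².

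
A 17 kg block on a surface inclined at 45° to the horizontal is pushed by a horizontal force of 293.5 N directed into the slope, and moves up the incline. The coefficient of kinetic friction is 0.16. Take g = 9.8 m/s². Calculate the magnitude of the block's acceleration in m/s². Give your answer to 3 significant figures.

2.22 m/s²

The horizontal push has components F cos 45° = 293.5 × 0.7071 = 207.534 N up the incline and F sin 45° = 293.5 × 0.7071 = 207.534 N pressing into the surface.
The normal force is therefore N = mg cos 45° + F sin 45° = 117.803 + 207.534 = 325.337 N, and kinetic friction down the slope is μN = 0.16 × 325.337 = 52.054 N.
Along the incline: F cos 45° − mg sin 45° − μN = ma, so 207.534 − 117.803 − 52.054 = 17 a, giving a = 2.2163 m/s².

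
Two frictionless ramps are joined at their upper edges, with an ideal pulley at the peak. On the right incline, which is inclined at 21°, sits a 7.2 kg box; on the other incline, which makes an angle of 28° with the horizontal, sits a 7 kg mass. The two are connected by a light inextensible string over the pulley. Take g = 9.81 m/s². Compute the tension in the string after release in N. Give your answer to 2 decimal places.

28.82 N

Resolve each weight along its own incline: the 7.2 kg mass has component 7.2 × 9.81 × sin 21° = 25.312 N down its slope, and the 7 kg mass has 7 × 9.81 × sin 28° = 32.239 N down its slope.
The 7 kg side's 32.239 N exceeds the other side's 25.312 N, so that mass slides down and the 7.2 kg mass slides up. Taking that direction as positive, Newton's second law for the whole system gives 32.239 − 25.312 = (7.2 + 7) a, so a = 6.927 / 14.2 = 0.4878 m/s².
For the 7.2 kg mass (up-slope positive): T − 25.312 = 7.2 × 0.4878, so T = 28.824 N.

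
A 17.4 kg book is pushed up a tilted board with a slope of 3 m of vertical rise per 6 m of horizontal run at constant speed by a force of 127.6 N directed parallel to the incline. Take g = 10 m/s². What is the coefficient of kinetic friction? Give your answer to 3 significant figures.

At constant speed ΣF = 0 along the incline. The applied 127.6 N acts up the slope; the weight component mg sin 26.57° = 77.815 N and kinetic friction μN both act down the slope.
So 127.6 = 77.815 + μ × 155.630, giving μ = (127.6 − 77.815) / 155.630 = 0.3199.

0.320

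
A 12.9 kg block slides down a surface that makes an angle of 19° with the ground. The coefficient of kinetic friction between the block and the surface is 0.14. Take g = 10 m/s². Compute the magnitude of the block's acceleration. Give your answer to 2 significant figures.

1.9 m/s²

Resolving the weight along the incline: the component pulling the block down the slope is mg sin 19° = 12.9 × 10 × 0.3256 = 42.002 N, and the normal force is N = mg cos 19° = 12.9 × 10 × 0.9455 = 121.969 N.
Kinetic friction acts up the slope with magnitude f = μN = 0.14 × 121.969 = 17.076 N.
Net force along the incline is 42.002 − 17.076 = 24.926 N, so a = 24.926 / 12.9 = 1.9322 m/s².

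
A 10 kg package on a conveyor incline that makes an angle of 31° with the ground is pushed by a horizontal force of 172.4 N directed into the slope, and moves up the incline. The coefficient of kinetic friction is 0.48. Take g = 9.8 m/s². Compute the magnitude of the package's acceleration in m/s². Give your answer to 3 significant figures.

The horizontal push has components F cos 31° = 172.4 × 0.8572 = 147.781 N up the incline and F sin 31° = 172.4 × 0.5150 = 88.786 N pressing into the surface.
The normal force is therefore N = mg cos 31° + F sin 31° = 84.006 + 88.786 = 172.792 N, and kinetic friction down the slope is μN = 0.48 × 172.792 = 82.940 N.
Along the incline: F cos 31° − mg sin 31° − μN = ma, so 147.781 − 50.470 − 82.940 = 10 a, giving a = 1.4371 m/s².

1.44 m/s²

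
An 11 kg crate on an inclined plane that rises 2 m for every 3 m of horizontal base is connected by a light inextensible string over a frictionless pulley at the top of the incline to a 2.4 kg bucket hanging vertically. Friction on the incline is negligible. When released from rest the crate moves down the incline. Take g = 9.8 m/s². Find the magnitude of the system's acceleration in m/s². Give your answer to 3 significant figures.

For the crate on the incline: the weight component along the slope is m₁g sin 33.69° = 11 × 9.8 × 0.5547 = 59.797 N and the normal force is N = m₁g cos 33.69° = 89.695 N.
Newton's second law for the crate (down-slope positive): 59.797 − T = 11 a. For the hanging bucket (upward positive): T − 2.4 × 9.8 = 2.4 a.
Adding the two equations eliminates T: 36.277 = 13.4 a, so a = 2.7072 m/s².

2.71 m/s²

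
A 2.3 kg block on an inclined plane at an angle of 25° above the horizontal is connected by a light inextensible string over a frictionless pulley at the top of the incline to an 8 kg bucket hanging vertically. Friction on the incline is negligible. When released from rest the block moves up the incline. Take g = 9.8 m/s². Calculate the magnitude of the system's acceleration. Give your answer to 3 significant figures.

6.69 m/s²

For the block on the incline: the weight component along the slope is m₁g sin 25° = 2.3 × 9.8 × 0.4226 = 9.525 N and the normal force is N = m₁g cos 25° = 20.428 N.
Newton's second law for the block (up-slope positive): T − 9.525 = 2.3 a. For the hanging bucket (downward positive): 8 × 9.8 − T = 8 a.
Adding the two equations eliminates T: 68.875 = 10.3 a, so a = 6.6869 m/s².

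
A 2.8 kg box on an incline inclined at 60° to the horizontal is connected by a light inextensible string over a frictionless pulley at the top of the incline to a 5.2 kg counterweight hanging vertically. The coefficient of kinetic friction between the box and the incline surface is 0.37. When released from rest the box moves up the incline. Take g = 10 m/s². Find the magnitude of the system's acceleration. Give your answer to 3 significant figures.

2.82 m/s²

For the box on the incline: the weight component along the slope is m₁g sin 60° = 2.8 × 10 × 0.8660 = 24.248 N and the normal force is N = m₁g cos 60° = 14.000 N.
Kinetic friction opposes the box's motion up the incline: f = μN = 0.37 × 14.000 = 5.180 N acting down the slope.
Newton's second law for the box (up-slope positive): T − 24.248 − 5.180 = 2.8 a. For the hanging counterweight (downward positive): 5.2 × 10 − T = 5.2 a.
Adding the two equations eliminates T: 22.572 = 8 a, so a = 2.8215 m/s².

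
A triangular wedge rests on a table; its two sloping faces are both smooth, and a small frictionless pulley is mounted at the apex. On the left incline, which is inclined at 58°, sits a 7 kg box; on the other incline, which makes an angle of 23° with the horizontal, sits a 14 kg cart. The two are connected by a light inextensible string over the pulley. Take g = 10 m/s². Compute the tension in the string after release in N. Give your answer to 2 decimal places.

Resolve each weight along its own incline: the 7 kg mass has component 7 × 10 × sin 58° = 59.363 N down its slope, and the 14 kg mass has 14 × 10 × sin 23° = 54.702 N down its slope.
The 7 kg side's 59.363 N exceeds the other side's 54.702 N, so that mass slides down and the 14 kg mass slides up. Taking that direction as positive, Newton's second law for the whole system gives 59.363 − 54.702 = (7 + 14) a, so a = 4.661 / 21 = 0.2220 m/s².
For the 14 kg mass (up-slope positive): T − 54.702 = 14 × 0.2220, so T = 57.810 N.

57.81 N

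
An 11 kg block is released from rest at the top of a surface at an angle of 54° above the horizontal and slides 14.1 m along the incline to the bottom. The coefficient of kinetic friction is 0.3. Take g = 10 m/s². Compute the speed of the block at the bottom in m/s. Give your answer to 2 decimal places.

13.36 m/s

The weight component along the incline is mg sin 54° = 88.992 N and the normal force is N = mg cos 54° = 64.656 N.
Friction up the slope is f = μN = 0.3 × 64.656 = 19.397 N, so the net downslope force is 88.992 − 19.397 = 69.595 N and a = 69.595 / 11 = 6.3268 m/s².
Starting from rest over a distance of 14.1 m, v² = 2aL = 2 × 6.3268 × 14.1 = 178.4158, so v = 13.3572 m/s.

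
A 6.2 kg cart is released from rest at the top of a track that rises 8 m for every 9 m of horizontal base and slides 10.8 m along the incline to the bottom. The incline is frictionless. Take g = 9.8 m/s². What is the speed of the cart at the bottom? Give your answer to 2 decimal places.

The weight component along the incline is mg sin 41.63° = 40.367 N and the normal force is N = mg cos 41.63° = 45.413 N.
With no friction, a = g sin 41.63° = 6.5108 m/s².
Starting from rest over a distance of 10.8 m, v² = 2aL = 2 × 6.5108 × 10.8 = 140.6333, so v = 11.8589 m/s.

11.86 m/s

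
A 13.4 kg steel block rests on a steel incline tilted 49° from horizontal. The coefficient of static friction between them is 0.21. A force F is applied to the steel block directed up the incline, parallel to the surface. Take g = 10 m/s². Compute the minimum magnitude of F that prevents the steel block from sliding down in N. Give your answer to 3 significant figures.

The normal force is N = mg cos 49° = 87.912 N. With F at its minimum the steel block is on the verge of sliding down, so static friction is at its maximum μ_s N = 0.21 × 87.912 = 18.462 N and acts up the slope.
Equilibrium along the incline: F + μ_s N = mg sin 49°, so F = 101.131 − 18.462 = 82.669 N.

82.7 N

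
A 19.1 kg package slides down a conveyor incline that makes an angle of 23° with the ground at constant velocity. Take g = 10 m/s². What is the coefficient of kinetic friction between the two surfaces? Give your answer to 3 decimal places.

0.424

At constant velocity the net force along the incline is zero: mg sin 23° = μ mg cos 23°.
So μ = tan 23° = 0.3907 / 0.9205 = 0.4244.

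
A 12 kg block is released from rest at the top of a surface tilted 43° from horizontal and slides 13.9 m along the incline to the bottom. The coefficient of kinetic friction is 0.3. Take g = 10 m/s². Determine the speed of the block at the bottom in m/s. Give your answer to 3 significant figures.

11.3 m/s

The weight component along the incline is mg sin 43° = 81.840 N and the normal force is N = mg cos 43° = 87.762 N.
Friction up the slope is f = μN = 0.3 × 87.762 = 26.329 N, so the net downslope force is 81.840 − 26.329 = 55.511 N and a = 55.511 / 12 = 4.6259 m/s².
Starting from rest over a distance of 13.9 m, v² = 2aL = 2 × 4.6259 × 13.9 = 128.6000, so v = 11.3402 m/s.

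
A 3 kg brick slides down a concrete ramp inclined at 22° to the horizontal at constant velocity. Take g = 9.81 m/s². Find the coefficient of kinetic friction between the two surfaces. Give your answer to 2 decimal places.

At constant velocity the net force along the incline is zero: mg sin 22° = μ mg cos 22°.
So μ = tan 22° = 0.3746 / 0.9272 = 0.4040.

0.40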